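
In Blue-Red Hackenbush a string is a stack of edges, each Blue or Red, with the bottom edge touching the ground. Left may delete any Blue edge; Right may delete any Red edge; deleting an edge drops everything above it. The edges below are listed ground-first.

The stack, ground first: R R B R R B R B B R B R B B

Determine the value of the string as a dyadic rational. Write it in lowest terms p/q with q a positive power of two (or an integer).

-7465/4096

1 of 14 · R · max L −∞ · min R 0 so -1
2 of 14 · RR · max L −∞ · min R -1 so -2
3 of 14 · RRB · max L -2 · min R -1 so -3/2
4 of 14 · RRBR · max L -2 · min R -3/2 so -7/4
5 of 14 · RRBRR · max L -2 · min R -7/4 so -15/8
6 of 14 · RRBRRB · max L -15/8 · min R -7/4 so -29/16
7 of 14 · RRBRRBR · max L -15/8 · min R -29/16 so -59/32
8 of 14 · RRBRRBRB · max L -59/32 · min R -29/16 so -117/64
9 of 14 · RRBRRBRBB · max L -117/64 · min R -29/16 so -233/128
10 of 14 · RRBRRBRBBR · max L -117/64 · min R -233/128 so -467/256
11 of 14 · RRBRRBRBBRB · max L -467/256 · min R -233/128 so -933/512
12 of 14 · RRBRRBRBBRBR · max L -467/256 · min R -933/512 so -1867/1024
13 of 14 · RRBRRBRBBRBRB · max L -1867/1024 · min R -933/512 so -3733/2048
14 of 14 · RRBRRBRBBRBRBB · max L -3733/2048 · min R -933/512 so -7465/4096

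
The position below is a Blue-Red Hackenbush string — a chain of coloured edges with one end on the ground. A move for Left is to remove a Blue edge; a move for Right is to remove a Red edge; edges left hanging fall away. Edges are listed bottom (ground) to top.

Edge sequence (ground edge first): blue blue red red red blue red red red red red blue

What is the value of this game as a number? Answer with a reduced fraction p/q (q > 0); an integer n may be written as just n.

1155/1024

Recurse on prefixes of the 12-edge string blue blue red red red blue red red red red red blue:
step 1: add blue to get b; options L={ 0 } R={ (no moves) } — 1
step 2: add blue to get bb; options L={ 0,1 } R={ (no moves) } — 2
step 3: add red to get bbr; options L={ 0,1 } R={ 2 } — 3/2
step 4: add red to get bbrr; options L={ 0,1 } R={ 3/2,2 } — 5/4
step 5: add red to get bbrrr; options L={ 0,1 } R={ 5/4,3/2,2 } — 9/8
step 6: add blue to get bbrrrb; options L={ 0,1,9/8 } R={ 5/4,3/2,2 } — 19/16
step 7: add red to get bbrrrbr; options L={ 0,1,9/8 } R={ 19/16,5/4,3/2,2 } — 37/32
step 8: add red to get bbrrrbrr; options L={ 0,1,9/8 } R={ 37/32,19/16,5/4,3/2,2 } — 73/64
step 9: add red to get bbrrrbrrr; options L={ 0,1,9/8 } R={ 73/64,37/32,19/16,5/4,3/2,2 } — 145/128
step 10: add red to get bbrrrbrrrr; options L={ 0,1,9/8 } R={ 145/128,73/64,37/32,19/16,5/4,3/2,2 } — 289/256
step 11: add red to get bbrrrbrrrrr; options L={ 0,1,9/8 } R={ 289/256,145/128,73/64,37/32,19/16,5/4,3/2,2 } — 577/512
step 12: add blue to get bbrrrbrrrrrb; options L={ 0,1,9/8,577/512 } R={ 289/256,145/128,73/64,37/32,19/16,5/4,3/2,2 } — 1155/1024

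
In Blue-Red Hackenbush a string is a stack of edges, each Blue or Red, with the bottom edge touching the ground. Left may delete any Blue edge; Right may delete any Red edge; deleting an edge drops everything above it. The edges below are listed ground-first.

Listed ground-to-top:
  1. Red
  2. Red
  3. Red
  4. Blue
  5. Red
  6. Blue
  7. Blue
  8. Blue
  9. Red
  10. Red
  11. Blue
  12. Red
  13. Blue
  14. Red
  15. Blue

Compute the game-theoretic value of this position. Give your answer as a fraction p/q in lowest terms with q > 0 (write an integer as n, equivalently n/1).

-10453/4096

Prefix values for Red Red Red Blue Red Blue Blue Blue Red Red Blue Red Blue Red Blue via {L|R} + simplicity:
v_1 [R]  L=[—]  R=[0]  ⇒ -1
v_2 [RR]  L=[—]  R=[-1 0]  ⇒ -2
v_3 [RRR]  L=[—]  R=[-2 -1 0]  ⇒ -3
v_4 [RRRB]  L=[-3]  R=[-2 -1 0]  ⇒ -5/2
v_5 [RRRBR]  L=[-3]  R=[-5/2 -2 -1 0]  ⇒ -11/4
v_6 [RRRBRB]  L=[-3 -11/4]  R=[-5/2 -2 -1 0]  ⇒ -21/8
v_7 [RRRBRBB]  L=[-3 -11/4 -21/8]  R=[-5/2 -2 -1 0]  ⇒ -41/16
v_8 [RRRBRBBB]  L=[-3 -11/4 -21/8 -41/16]  R=[-5/2 -2 -1 0]  ⇒ -81/32
v_9 [RRRBRBBBR]  L=[-3 -11/4 -21/8 -41/16]  R=[-81/32 -5/2 -2 -1 0]  ⇒ -163/64
v_10 [RRRBRBBBRR]  L=[-3 -11/4 -21/8 -41/16]  R=[-163/64 -81/32 -5/2 -2 -1 0]  ⇒ -327/128
v_11 [RRRBRBBBRRB]  L=[-3 -11/4 -21/8 -41/16 -327/128]  R=[-163/64 -81/32 -5/2 -2 -1 0]  ⇒ -653/256
v_12 [RRRBRBBBRRBR]  L=[-3 -11/4 -21/8 -41/16 -327/128]  R=[-653/256 -163/64 -81/32 -5/2 -2 -1 0]  ⇒ -1307/512
v_13 [RRRBRBBBRRBRB]  L=[-3 -11/4 -21/8 -41/16 -327/128 -1307/512]  R=[-653/256 -163/64 -81/32 -5/2 -2 -1 0]  ⇒ -2613/1024
v_14 [RRRBRBBBRRBRBR]  L=[-3 -11/4 -21/8 -41/16 -327/128 -1307/512]  R=[-2613/1024 -653/256 -163/64 -81/32 -5/2 -2 -1 0]  ⇒ -5227/2048
v_15 [RRRBRBBBRRBRBRB]  L=[-3 -11/4 -21/8 -41/16 -327/128 -1307/512 -5227/2048]  R=[-2613/1024 -653/256 -163/64 -81/32 -5/2 -2 -1 0]  ⇒ -10453/4096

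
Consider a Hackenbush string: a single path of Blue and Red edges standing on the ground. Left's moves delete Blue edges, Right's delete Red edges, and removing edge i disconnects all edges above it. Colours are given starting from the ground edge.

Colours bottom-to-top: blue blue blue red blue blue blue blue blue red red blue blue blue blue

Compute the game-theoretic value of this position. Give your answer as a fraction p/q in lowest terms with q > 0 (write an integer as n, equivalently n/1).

Recurse on prefixes of the 15-edge string blue blue blue red blue blue blue blue blue red red blue blue blue blue:
v_1 [b]  L=[0]  R=[—]  so 1
v_2 [bb]  L=[0,1]  R=[—]  so 2
v_3 [bbb]  L=[0,1,2]  R=[—]  so 3
v_4 [bbbr]  L=[0,1,2]  R=[3]  so 5/2
v_5 [bbbrb]  L=[0,1,2,5/2]  R=[3]  so 11/4
v_6 [bbbrbb]  L=[0,1,2,5/2,11/4]  R=[3]  so 23/8
v_7 [bbbrbbb]  L=[0,1,2,5/2,11/4,23/8]  R=[3]  so 47/16
v_8 [bbbrbbbb]  L=[0,1,2,5/2,11/4,23/8,47/16]  R=[3]  so 95/32
v_9 [bbbrbbbbb]  L=[0,1,2,5/2,11/4,23/8,47/16,95/32]  R=[3]  so 191/64
v_10 [bbbrbbbbbr]  L=[0,1,2,5/2,11/4,23/8,47/16,95/32]  R=[191/64,3]  so 381/128
v_11 [bbbrbbbbbrr]  L=[0,1,2,5/2,11/4,23/8,47/16,95/32]  R=[381/128,191/64,3]  so 761/256
v_12 [bbbrbbbbbrrb]  L=[0,1,2,5/2,11/4,23/8,47/16,95/32,761/256]  R=[381/128,191/64,3]  so 1523/512
v_13 [bbbrbbbbbrrbb]  L=[0,1,2,5/2,11/4,23/8,47/16,95/32,761/256,1523/512]  R=[381/128,191/64,3]  so 3047/1024
v_14 [bbbrbbbbbrrbbb]  L=[0,1,2,5/2,11/4,23/8,47/16,95/32,761/256,1523/512,3047/1024]  R=[381/128,191/64,3]  so 6095/2048
v_15 [bbbrbbbbbrrbbbb]  L=[0,1,2,5/2,11/4,23/8,47/16,95/32,761/256,1523/512,3047/1024,6095/2048]  R=[381/128,191/64,3]  so 12191/4096

12191/4096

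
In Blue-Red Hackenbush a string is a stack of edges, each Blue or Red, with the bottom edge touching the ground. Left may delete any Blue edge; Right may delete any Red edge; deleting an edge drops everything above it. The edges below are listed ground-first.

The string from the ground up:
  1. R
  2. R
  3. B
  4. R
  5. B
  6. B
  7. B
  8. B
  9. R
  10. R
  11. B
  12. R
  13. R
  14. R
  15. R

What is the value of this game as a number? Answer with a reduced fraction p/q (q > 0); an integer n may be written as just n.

-12511/8192

step 1: add R to get R; options L={ ∅ } R={ 0 } — -1
step 2: add R to get RR; options L={ ∅ } R={ -1, 0 } — -2
step 3: add B to get RRB; options L={ -2 } R={ -1, 0 } — -3/2
step 4: add R to get RRBR; options L={ -2 } R={ -3/2, -1, 0 } — -7/4
step 5: add B to get RRBRB; options L={ -2, -7/4 } R={ -3/2, -1, 0 } — -13/8
step 6: add B to get RRBRBB; options L={ -2, -7/4, -13/8 } R={ -3/2, -1, 0 } — -25/16
step 7: add B to get RRBRBBB; options L={ -2, -7/4, -13/8, -25/16 } R={ -3/2, -1, 0 } — -49/32
step 8: add B to get RRBRBBBB; options L={ -2, -7/4, -13/8, -25/16, -49/32 } R={ -3/2, -1, 0 } — -97/64
step 9: add R to get RRBRBBBBR; options L={ -2, -7/4, -13/8, -25/16, -49/32 } R={ -97/64, -3/2, -1, 0 } — -195/128
step 10: add R to get RRBRBBBBRR; options L={ -2, -7/4, -13/8, -25/16, -49/32 } R={ -195/128, -97/64, -3/2, -1, 0 } — -391/256
step 11: add B to get RRBRBBBBRRB; options L={ -2, -7/4, -13/8, -25/16, -49/32, -391/256 } R={ -195/128, -97/64, -3/2, -1, 0 } — -781/512
step 12: add R to get RRBRBBBBRRBR; options L={ -2, -7/4, -13/8, -25/16, -49/32, -391/256 } R={ -781/512, -195/128, -97/64, -3/2, -1, 0 } — -1563/1024
step 13: add R to get RRBRBBBBRRBRR; options L={ -2, -7/4, -13/8, -25/16, -49/32, -391/256 } R={ -1563/1024, -781/512, -195/128, -97/64, -3/2, -1, 0 } — -3127/2048
step 14: add R to get RRBRBBBBRRBRRR; options L={ -2, -7/4, -13/8, -25/16, -49/32, -391/256 } R={ -3127/2048, -1563/1024, -781/512, -195/128, -97/64, -3/2, -1, 0 } — -6255/4096
step 15: add R to get RRBRBBBBRRBRRRR; options L={ -2, -7/4, -13/8, -25/16, -49/32, -391/256 } R={ -6255/4096, -3127/2048, -1563/1024, -781/512, -195/128, -97/64, -3/2, -1, 0 } — -12511/8192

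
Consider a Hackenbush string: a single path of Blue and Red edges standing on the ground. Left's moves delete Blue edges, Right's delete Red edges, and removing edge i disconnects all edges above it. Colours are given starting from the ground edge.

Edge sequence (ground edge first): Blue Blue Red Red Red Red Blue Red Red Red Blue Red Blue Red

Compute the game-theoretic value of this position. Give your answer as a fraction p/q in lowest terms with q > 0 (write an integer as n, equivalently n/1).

Prefix values for Blue Blue Red Red Red Red Blue Red Red Red Blue Red Blue Red via {L|R} + simplicity:
v(B) = { 0 | · } — 1
v(BB) = { 0,1 | · } — 2
v(BBR) = { 0,1 | 2 } — 3/2
v(BBRR) = { 0,1 | 3/2,2 } — 5/4
v(BBRRR) = { 0,1 | 5/4,3/2,2 } — 9/8
v(BBRRRR) = { 0,1 | 9/8,5/4,3/2,2 } — 17/16
v(BBRRRRB) = { 0,1,17/16 | 9/8,5/4,3/2,2 } — 35/32
v(BBRRRRBR) = { 0,1,17/16 | 35/32,9/8,5/4,3/2,2 } — 69/64
v(BBRRRRBRR) = { 0,1,17/16 | 69/64,35/32,9/8,5/4,3/2,2 } — 137/128
v(BBRRRRBRRR) = { 0,1,17/16 | 137/128,69/64,35/32,9/8,5/4,3/2,2 } — 273/256
v(BBRRRRBRRRB) = { 0,1,17/16,273/256 | 137/128,69/64,35/32,9/8,5/4,3/2,2 } — 547/512
v(BBRRRRBRRRBR) = { 0,1,17/16,273/256 | 547/512,137/128,69/64,35/32,9/8,5/4,3/2,2 } — 1093/1024
v(BBRRRRBRRRBRB) = { 0,1,17/16,273/256,1093/1024 | 547/512,137/128,69/64,35/32,9/8,5/4,3/2,2 } — 2187/2048
v(BBRRRRBRRRBRBR) = { 0,1,17/16,273/256,1093/1024 | 2187/2048,547/512,137/128,69/64,35/32,9/8,5/4,3/2,2 } — 4373/4096

4373/4096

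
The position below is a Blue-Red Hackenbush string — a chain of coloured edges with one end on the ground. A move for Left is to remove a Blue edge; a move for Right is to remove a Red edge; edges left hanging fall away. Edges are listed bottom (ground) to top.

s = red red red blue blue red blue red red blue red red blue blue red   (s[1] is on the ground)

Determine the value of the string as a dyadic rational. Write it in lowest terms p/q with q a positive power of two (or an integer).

-9651/4096

edge 1 of 15 (red): { (no moves) | 0 } so -1
edge 2 of 15 (red): { (no moves) | -1, 0 } so -2
edge 3 of 15 (red): { (no moves) | -2, -1, 0 } so -3
edge 4 of 15 (blue): { -3 | -2, -1, 0 } so -5/2
edge 5 of 15 (blue): { -3, -5/2 | -2, -1, 0 } so -9/4
edge 6 of 15 (red): { -3, -5/2 | -9/4, -2, -1, 0 } so -19/8
edge 7 of 15 (blue): { -3, -5/2, -19/8 | -9/4, -2, -1, 0 } so -37/16
edge 8 of 15 (red): { -3, -5/2, -19/8 | -37/16, -9/4, -2, -1, 0 } so -75/32
edge 9 of 15 (red): { -3, -5/2, -19/8 | -75/32, -37/16, -9/4, -2, -1, 0 } so -151/64
edge 10 of 15 (blue): { -3, -5/2, -19/8, -151/64 | -75/32, -37/16, -9/4, -2, -1, 0 } so -301/128
edge 11 of 15 (red): { -3, -5/2, -19/8, -151/64 | -301/128, -75/32, -37/16, -9/4, -2, -1, 0 } so -603/256
edge 12 of 15 (red): { -3, -5/2, -19/8, -151/64 | -603/256, -301/128, -75/32, -37/16, -9/4, -2, -1, 0 } so -1207/512
edge 13 of 15 (blue): { -3, -5/2, -19/8, -151/64, -1207/512 | -603/256, -301/128, -75/32, -37/16, -9/4, -2, -1, 0 } so -2413/1024
edge 14 of 15 (blue): { -3, -5/2, -19/8, -151/64, -1207/512, -2413/1024 | -603/256, -301/128, -75/32, -37/16, -9/4, -2, -1, 0 } so -4825/2048
edge 15 of 15 (red): { -3, -5/2, -19/8, -151/64, -1207/512, -2413/1024 | -4825/2048, -603/256, -301/128, -75/32, -37/16, -9/4, -2, -1, 0 } so -9651/4096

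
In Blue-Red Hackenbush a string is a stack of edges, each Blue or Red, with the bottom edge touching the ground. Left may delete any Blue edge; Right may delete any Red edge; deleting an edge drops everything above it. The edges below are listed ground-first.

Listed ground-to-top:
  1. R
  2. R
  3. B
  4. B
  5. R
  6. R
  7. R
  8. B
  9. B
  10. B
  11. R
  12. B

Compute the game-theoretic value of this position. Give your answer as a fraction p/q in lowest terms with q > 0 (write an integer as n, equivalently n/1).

-1477/1024

R: Left {  }, Right { 0 } — simplest -1
RR: Left {  }, Right { -1,0 } — simplest -2
RRB: Left { -2 }, Right { -1,0 } — simplest -3/2
RRBB: Left { -2,-3/2 }, Right { -1,0 } — simplest -5/4
RRBBR: Left { -2,-3/2 }, Right { -5/4,-1,0 } — simplest -11/8
RRBBRR: Left { -2,-3/2 }, Right { -11/8,-5/4,-1,0 } — simplest -23/16
RRBBRRR: Left { -2,-3/2 }, Right { -23/16,-11/8,-5/4,-1,0 } — simplest -47/32
RRBBRRRB: Left { -2,-3/2,-47/32 }, Right { -23/16,-11/8,-5/4,-1,0 } — simplest -93/64
RRBBRRRBB: Left { -2,-3/2,-47/32,-93/64 }, Right { -23/16,-11/8,-5/4,-1,0 } — simplest -185/128
RRBBRRRBBB: Left { -2,-3/2,-47/32,-93/64,-185/128 }, Right { -23/16,-11/8,-5/4,-1,0 } — simplest -369/256
RRBBRRRBBBR: Left { -2,-3/2,-47/32,-93/64,-185/128 }, Right { -369/256,-23/16,-11/8,-5/4,-1,0 } — simplest -739/512
RRBBRRRBBBRB: Left { -2,-3/2,-47/32,-93/64,-185/128,-739/512 }, Right { -369/256,-23/16,-11/8,-5/4,-1,0 } — simplest -1477/1024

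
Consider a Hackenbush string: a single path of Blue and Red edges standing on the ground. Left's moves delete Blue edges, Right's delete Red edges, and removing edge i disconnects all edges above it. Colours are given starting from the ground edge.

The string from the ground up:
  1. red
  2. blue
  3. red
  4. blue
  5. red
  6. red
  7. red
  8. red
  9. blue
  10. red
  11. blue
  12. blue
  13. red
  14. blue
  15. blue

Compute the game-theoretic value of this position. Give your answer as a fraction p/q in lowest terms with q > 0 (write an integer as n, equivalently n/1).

r: Left { ∅ }, Right { 0 } → simplest -1
rb: Left { -1 }, Right { 0 } → simplest -1/2
rbr: Left { -1 }, Right { -1/2 0 } → simplest -3/4
rbrb: Left { -1 -3/4 }, Right { -1/2 0 } → simplest -5/8
rbrbr: Left { -1 -3/4 }, Right { -5/8 -1/2 0 } → simplest -11/16
rbrbrr: Left { -1 -3/4 }, Right { -11/16 -5/8 -1/2 0 } → simplest -23/32
rbrbrrr: Left { -1 -3/4 }, Right { -23/32 -11/16 -5/8 -1/2 0 } → simplest -47/64
rbrbrrrr: Left { -1 -3/4 }, Right { -47/64 -23/32 -11/16 -5/8 -1/2 0 } → simplest -95/128
rbrbrrrrb: Left { -1 -3/4 -95/128 }, Right { -47/64 -23/32 -11/16 -5/8 -1/2 0 } → simplest -189/256
rbrbrrrrbr: Left { -1 -3/4 -95/128 }, Right { -189/256 -47/64 -23/32 -11/16 -5/8 -1/2 0 } → simplest -379/512
rbrbrrrrbrb: Left { -1 -3/4 -95/128 -379/512 }, Right { -189/256 -47/64 -23/32 -11/16 -5/8 -1/2 0 } → simplest -757/1024
rbrbrrrrbrbb: Left { -1 -3/4 -95/128 -379/512 -757/1024 }, Right { -189/256 -47/64 -23/32 -11/16 -5/8 -1/2 0 } → simplest -1513/2048
rbrbrrrrbrbbr: Left { -1 -3/4 -95/128 -379/512 -757/1024 }, Right { -1513/2048 -189/256 -47/64 -23/32 -11/16 -5/8 -1/2 0 } → simplest -3027/4096
rbrbrrrrbrbbrb: Left { -1 -3/4 -95/128 -379/512 -757/1024 -3027/4096 }, Right { -1513/2048 -189/256 -47/64 -23/32 -11/16 -5/8 -1/2 0 } → simplest -6053/8192
rbrbrrrrbrbbrbb: Left { -1 -3/4 -95/128 -379/512 -757/1024 -3027/4096 -6053/8192 }, Right { -1513/2048 -189/256 -47/64 -23/32 -11/16 -5/8 -1/2 0 } → simplest -12105/16384

-12105/16384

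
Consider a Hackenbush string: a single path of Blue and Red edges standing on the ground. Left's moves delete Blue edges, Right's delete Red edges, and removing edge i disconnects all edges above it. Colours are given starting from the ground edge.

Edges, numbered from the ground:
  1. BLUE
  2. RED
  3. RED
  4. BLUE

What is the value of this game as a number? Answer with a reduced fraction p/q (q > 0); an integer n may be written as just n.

3/8

val_1 [B]  L=[0]  R=[(no moves)]  so 1
val_2 [BR]  L=[0]  R=[1]  so 1/2
val_3 [BRR]  L=[0]  R=[1/2,1]  so 1/4
val_4 [BRRB]  L=[0,1/4]  R=[1/2,1]  so 3/8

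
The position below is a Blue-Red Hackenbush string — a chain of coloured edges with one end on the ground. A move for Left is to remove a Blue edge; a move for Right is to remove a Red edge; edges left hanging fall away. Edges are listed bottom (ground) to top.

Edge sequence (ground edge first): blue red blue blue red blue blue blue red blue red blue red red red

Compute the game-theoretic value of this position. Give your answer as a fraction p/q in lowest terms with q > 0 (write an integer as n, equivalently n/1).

g_1 [b]  L=[0]  R=[·]  -> 1
g_2 [br]  L=[0]  R=[1]  -> 1/2
g_3 [brb]  L=[0; 1/2]  R=[1]  -> 3/4
g_4 [brbb]  L=[0; 1/2; 3/4]  R=[1]  -> 7/8
g_5 [brbbr]  L=[0; 1/2; 3/4]  R=[7/8; 1]  -> 13/16
g_6 [brbbrb]  L=[0; 1/2; 3/4; 13/16]  R=[7/8; 1]  -> 27/32
g_7 [brbbrbb]  L=[0; 1/2; 3/4; 13/16; 27/32]  R=[7/8; 1]  -> 55/64
g_8 [brbbrbbb]  L=[0; 1/2; 3/4; 13/16; 27/32; 55/64]  R=[7/8; 1]  -> 111/128
g_9 [brbbrbbbr]  L=[0; 1/2; 3/4; 13/16; 27/32; 55/64]  R=[111/128; 7/8; 1]  -> 221/256
g_10 [brbbrbbbrb]  L=[0; 1/2; 3/4; 13/16; 27/32; 55/64; 221/256]  R=[111/128; 7/8; 1]  -> 443/512
g_11 [brbbrbbbrbr]  L=[0; 1/2; 3/4; 13/16; 27/32; 55/64; 221/256]  R=[443/512; 111/128; 7/8; 1]  -> 885/1024
g_12 [brbbrbbbrbrb]  L=[0; 1/2; 3/4; 13/16; 27/32; 55/64; 221/256; 885/1024]  R=[443/512; 111/128; 7/8; 1]  -> 1771/2048
g_13 [brbbrbbbrbrbr]  L=[0; 1/2; 3/4; 13/16; 27/32; 55/64; 221/256; 885/1024]  R=[1771/2048; 443/512; 111/128; 7/8; 1]  -> 3541/4096
g_14 [brbbrbbbrbrbrr]  L=[0; 1/2; 3/4; 13/16; 27/32; 55/64; 221/256; 885/1024]  R=[3541/4096; 1771/2048; 443/512; 111/128; 7/8; 1]  -> 7081/8192
g_15 [brbbrbbbrbrbrrr]  L=[0; 1/2; 3/4; 13/16; 27/32; 55/64; 221/256; 885/1024]  R=[7081/8192; 3541/4096; 1771/2048; 443/512; 111/128; 7/8; 1]  -> 14161/16384

14161/16384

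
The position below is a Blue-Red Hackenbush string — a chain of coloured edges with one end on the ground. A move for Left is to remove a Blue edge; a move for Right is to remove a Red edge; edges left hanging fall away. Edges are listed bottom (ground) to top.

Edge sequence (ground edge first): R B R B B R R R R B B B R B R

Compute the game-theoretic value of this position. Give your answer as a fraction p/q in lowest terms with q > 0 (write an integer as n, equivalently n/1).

-10123/16384

Recurse on prefixes of the 15-edge string R B R B B R R R R B B B R B R:
edge 1 of 15 (R): { ∅ | 0 } so -1
edge 2 of 15 (B): { -1 | 0 } so -1/2
edge 3 of 15 (R): { -1 | -1/2,0 } so -3/4
edge 4 of 15 (B): { -1,-3/4 | -1/2,0 } so -5/8
edge 5 of 15 (B): { -1,-3/4,-5/8 | -1/2,0 } so -9/16
edge 6 of 15 (R): { -1,-3/4,-5/8 | -9/16,-1/2,0 } so -19/32
edge 7 of 15 (R): { -1,-3/4,-5/8 | -19/32,-9/16,-1/2,0 } so -39/64
edge 8 of 15 (R): { -1,-3/4,-5/8 | -39/64,-19/32,-9/16,-1/2,0 } so -79/128
edge 9 of 15 (R): { -1,-3/4,-5/8 | -79/128,-39/64,-19/32,-9/16,-1/2,0 } so -159/256
edge 10 of 15 (B): { -1,-3/4,-5/8,-159/256 | -79/128,-39/64,-19/32,-9/16,-1/2,0 } so -317/512
edge 11 of 15 (B): { -1,-3/4,-5/8,-159/256,-317/512 | -79/128,-39/64,-19/32,-9/16,-1/2,0 } so -633/1024
edge 12 of 15 (B): { -1,-3/4,-5/8,-159/256,-317/512,-633/1024 | -79/128,-39/64,-19/32,-9/16,-1/2,0 } so -1265/2048
edge 13 of 15 (R): { -1,-3/4,-5/8,-159/256,-317/512,-633/1024 | -1265/2048,-79/128,-39/64,-19/32,-9/16,-1/2,0 } so -2531/4096
edge 14 of 15 (B): { -1,-3/4,-5/8,-159/256,-317/512,-633/1024,-2531/4096 | -1265/2048,-79/128,-39/64,-19/32,-9/16,-1/2,0 } so -5061/8192
edge 15 of 15 (R): { -1,-3/4,-5/8,-159/256,-317/512,-633/1024,-2531/4096 | -5061/8192,-1265/2048,-79/128,-39/64,-19/32,-9/16,-1/2,0 } so -10123/16384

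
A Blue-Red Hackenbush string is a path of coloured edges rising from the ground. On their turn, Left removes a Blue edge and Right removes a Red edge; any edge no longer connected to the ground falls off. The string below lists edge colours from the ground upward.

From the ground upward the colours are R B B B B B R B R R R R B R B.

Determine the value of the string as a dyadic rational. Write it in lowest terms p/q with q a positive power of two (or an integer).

-757/16384

step 1: add R to get R; options L={ — } R={ 0 } — -1
step 2: add B to get RB; options L={ -1 } R={ 0 } — -1/2
step 3: add B to get RBB; options L={ -1; -1/2 } R={ 0 } — -1/4
step 4: add B to get RBBB; options L={ -1; -1/2; -1/4 } R={ 0 } — -1/8
step 5: add B to get RBBBB; options L={ -1; -1/2; -1/4; -1/8 } R={ 0 } — -1/16
step 6: add B to get RBBBBB; options L={ -1; -1/2; -1/4; -1/8; -1/16 } R={ 0 } — -1/32
step 7: add R to get RBBBBBR; options L={ -1; -1/2; -1/4; -1/8; -1/16 } R={ -1/32; 0 } — -3/64
step 8: add B to get RBBBBBRB; options L={ -1; -1/2; -1/4; -1/8; -1/16; -3/64 } R={ -1/32; 0 } — -5/128
step 9: add R to get RBBBBBRBR; options L={ -1; -1/2; -1/4; -1/8; -1/16; -3/64 } R={ -5/128; -1/32; 0 } — -11/256
step 10: add R to get RBBBBBRBRR; options L={ -1; -1/2; -1/4; -1/8; -1/16; -3/64 } R={ -11/256; -5/128; -1/32; 0 } — -23/512
step 11: add R to get RBBBBBRBRRR; options L={ -1; -1/2; -1/4; -1/8; -1/16; -3/64 } R={ -23/512; -11/256; -5/128; -1/32; 0 } — -47/1024
step 12: add R to get RBBBBBRBRRRR; options L={ -1; -1/2; -1/4; -1/8; -1/16; -3/64 } R={ -47/1024; -23/512; -11/256; -5/128; -1/32; 0 } — -95/2048
step 13: add B to get RBBBBBRBRRRRB; options L={ -1; -1/2; -1/4; -1/8; -1/16; -3/64; -95/2048 } R={ -47/1024; -23/512; -11/256; -5/128; -1/32; 0 } — -189/4096
step 14: add R to get RBBBBBRBRRRRBR; options L={ -1; -1/2; -1/4; -1/8; -1/16; -3/64; -95/2048 } R={ -189/4096; -47/1024; -23/512; -11/256; -5/128; -1/32; 0 } — -379/8192
step 15: add B to get RBBBBBRBRRRRBRB; options L={ -1; -1/2; -1/4; -1/8; -1/16; -3/64; -95/2048; -379/8192 } R={ -189/4096; -47/1024; -23/512; -11/256; -5/128; -1/32; 0 } — -757/16384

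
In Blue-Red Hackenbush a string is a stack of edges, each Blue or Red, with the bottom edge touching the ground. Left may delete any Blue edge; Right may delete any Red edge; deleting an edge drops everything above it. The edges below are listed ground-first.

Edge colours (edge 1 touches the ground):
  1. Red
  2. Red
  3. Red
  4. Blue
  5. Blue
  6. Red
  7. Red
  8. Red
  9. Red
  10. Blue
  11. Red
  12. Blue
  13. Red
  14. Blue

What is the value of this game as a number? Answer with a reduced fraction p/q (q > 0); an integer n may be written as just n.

step 1: add Red to get R; options L={  } R={ 0 } = -1
step 2: add Red to get RR; options L={  } R={ -1; 0 } = -2
step 3: add Red to get RRR; options L={  } R={ -2; -1; 0 } = -3
step 4: add Blue to get RRRB; options L={ -3 } R={ -2; -1; 0 } = -5/2
step 5: add Blue to get RRRBB; options L={ -3; -5/2 } R={ -2; -1; 0 } = -9/4
step 6: add Red to get RRRBBR; options L={ -3; -5/2 } R={ -9/4; -2; -1; 0 } = -19/8
step 7: add Red to get RRRBBRR; options L={ -3; -5/2 } R={ -19/8; -9/4; -2; -1; 0 } = -39/16
step 8: add Red to get RRRBBRRR; options L={ -3; -5/2 } R={ -39/16; -19/8; -9/4; -2; -1; 0 } = -79/32
step 9: add Red to get RRRBBRRRR; options L={ -3; -5/2 } R={ -79/32; -39/16; -19/8; -9/4; -2; -1; 0 } = -159/64
step 10: add Blue to get RRRBBRRRRB; options L={ -3; -5/2; -159/64 } R={ -79/32; -39/16; -19/8; -9/4; -2; -1; 0 } = -317/128
step 11: add Red to get RRRBBRRRRBR; options L={ -3; -5/2; -159/64 } R={ -317/128; -79/32; -39/16; -19/8; -9/4; -2; -1; 0 } = -635/256
step 12: add Blue to get RRRBBRRRRBRB; options L={ -3; -5/2; -159/64; -635/256 } R={ -317/128; -79/32; -39/16; -19/8; -9/4; -2; -1; 0 } = -1269/512
step 13: add Red to get RRRBBRRRRBRBR; options L={ -3; -5/2; -159/64; -635/256 } R={ -1269/512; -317/128; -79/32; -39/16; -19/8; -9/4; -2; -1; 0 } = -2539/1024
step 14: add Blue to get RRRBBRRRRBRBRB; options L={ -3; -5/2; -159/64; -635/256; -2539/1024 } R={ -1269/512; -317/128; -79/32; -39/16; -19/8; -9/4; -2; -1; 0 } = -5077/2048

-5077/2048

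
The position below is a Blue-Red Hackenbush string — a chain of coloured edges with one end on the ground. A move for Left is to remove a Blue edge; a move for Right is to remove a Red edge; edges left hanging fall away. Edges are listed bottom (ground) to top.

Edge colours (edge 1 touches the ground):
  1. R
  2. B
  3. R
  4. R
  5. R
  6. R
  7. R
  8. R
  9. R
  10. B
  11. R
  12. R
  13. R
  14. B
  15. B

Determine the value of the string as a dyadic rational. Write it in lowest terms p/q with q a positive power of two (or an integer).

-16313/16384

Build v(s[:k]) for k = 1..15, string s = R B R R R R R R R B R R R B B.
v(R) = { ∅ | 0 } gives -1
v(RB) = { -1 | 0 } gives -1/2
v(RBR) = { -1 | -1/2, 0 } gives -3/4
v(RBRR) = { -1 | -3/4, -1/2, 0 } gives -7/8
v(RBRRR) = { -1 | -7/8, -3/4, -1/2, 0 } gives -15/16
v(RBRRRR) = { -1 | -15/16, -7/8, -3/4, -1/2, 0 } gives -31/32
v(RBRRRRR) = { -1 | -31/32, -15/16, -7/8, -3/4, -1/2, 0 } gives -63/64
v(RBRRRRRR) = { -1 | -63/64, -31/32, -15/16, -7/8, -3/4, -1/2, 0 } gives -127/128
v(RBRRRRRRR) = { -1 | -127/128, -63/64, -31/32, -15/16, -7/8, -3/4, -1/2, 0 } gives -255/256
v(RBRRRRRRRB) = { -1, -255/256 | -127/128, -63/64, -31/32, -15/16, -7/8, -3/4, -1/2, 0 } gives -509/512
v(RBRRRRRRRBR) = { -1, -255/256 | -509/512, -127/128, -63/64, -31/32, -15/16, -7/8, -3/4, -1/2, 0 } gives -1019/1024
v(RBRRRRRRRBRR) = { -1, -255/256 | -1019/1024, -509/512, -127/128, -63/64, -31/32, -15/16, -7/8, -3/4, -1/2, 0 } gives -2039/2048
v(RBRRRRRRRBRRR) = { -1, -255/256 | -2039/2048, -1019/1024, -509/512, -127/128, -63/64, -31/32, -15/16, -7/8, -3/4, -1/2, 0 } gives -4079/4096
v(RBRRRRRRRBRRRB) = { -1, -255/256, -4079/4096 | -2039/2048, -1019/1024, -509/512, -127/128, -63/64, -31/32, -15/16, -7/8, -3/4, -1/2, 0 } gives -8157/8192
v(RBRRRRRRRBRRRBB) = { -1, -255/256, -4079/4096, -8157/8192 | -2039/2048, -1019/1024, -509/512, -127/128, -63/64, -31/32, -15/16, -7/8, -3/4, -1/2, 0 } gives -16313/16384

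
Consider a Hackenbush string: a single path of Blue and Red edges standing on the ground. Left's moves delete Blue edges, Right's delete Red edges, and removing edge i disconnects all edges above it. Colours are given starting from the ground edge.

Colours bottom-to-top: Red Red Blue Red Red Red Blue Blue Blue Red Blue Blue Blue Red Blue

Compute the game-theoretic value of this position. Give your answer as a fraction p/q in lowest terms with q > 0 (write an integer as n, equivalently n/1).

-15429/8192

R: Left { ∅ }, Right { 0 } gives simplest -1
RR: Left { ∅ }, Right { -1 0 } gives simplest -2
RRB: Left { -2 }, Right { -1 0 } gives simplest -3/2
RRBR: Left { -2 }, Right { -3/2 -1 0 } gives simplest -7/4
RRBRR: Left { -2 }, Right { -7/4 -3/2 -1 0 } gives simplest -15/8
RRBRRR: Left { -2 }, Right { -15/8 -7/4 -3/2 -1 0 } gives simplest -31/16
RRBRRRB: Left { -2 -31/16 }, Right { -15/8 -7/4 -3/2 -1 0 } gives simplest -61/32
RRBRRRBB: Left { -2 -31/16 -61/32 }, Right { -15/8 -7/4 -3/2 -1 0 } gives simplest -121/64
RRBRRRBBB: Left { -2 -31/16 -61/32 -121/64 }, Right { -15/8 -7/4 -3/2 -1 0 } gives simplest -241/128
RRBRRRBBBR: Left { -2 -31/16 -61/32 -121/64 }, Right { -241/128 -15/8 -7/4 -3/2 -1 0 } gives simplest -483/256
RRBRRRBBBRB: Left { -2 -31/16 -61/32 -121/64 -483/256 }, Right { -241/128 -15/8 -7/4 -3/2 -1 0 } gives simplest -965/512
RRBRRRBBBRBB: Left { -2 -31/16 -61/32 -121/64 -483/256 -965/512 }, Right { -241/128 -15/8 -7/4 -3/2 -1 0 } gives simplest -1929/1024
RRBRRRBBBRBBB: Left { -2 -31/16 -61/32 -121/64 -483/256 -965/512 -1929/1024 }, Right { -241/128 -15/8 -7/4 -3/2 -1 0 } gives simplest -3857/2048
RRBRRRBBBRBBBR: Left { -2 -31/16 -61/32 -121/64 -483/256 -965/512 -1929/1024 }, Right { -3857/2048 -241/128 -15/8 -7/4 -3/2 -1 0 } gives simplest -7715/4096
RRBRRRBBBRBBBRB: Left { -2 -31/16 -61/32 -121/64 -483/256 -965/512 -1929/1024 -7715/4096 }, Right { -3857/2048 -241/128 -15/8 -7/4 -3/2 -1 0 } gives simplest -15429/8192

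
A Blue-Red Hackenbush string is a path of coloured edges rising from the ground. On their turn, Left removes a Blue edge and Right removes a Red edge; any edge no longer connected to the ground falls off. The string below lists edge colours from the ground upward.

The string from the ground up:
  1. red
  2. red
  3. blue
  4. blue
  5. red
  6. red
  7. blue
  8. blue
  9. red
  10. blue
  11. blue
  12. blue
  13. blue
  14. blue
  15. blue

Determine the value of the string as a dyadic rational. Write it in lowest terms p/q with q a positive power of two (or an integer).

-11393/8192

Build G(s[:k]) for k = 1..15, string s = red red blue blue red red blue blue red blue blue blue blue blue blue.
G(r) = { (no moves) | 0 } — -1
G(rr) = { (no moves) | -1,0 } — -2
G(rrb) = { -2 | -1,0 } — -3/2
G(rrbb) = { -2,-3/2 | -1,0 } — -5/4
G(rrbbr) = { -2,-3/2 | -5/4,-1,0 } — -11/8
G(rrbbrr) = { -2,-3/2 | -11/8,-5/4,-1,0 } — -23/16
G(rrbbrrb) = { -2,-3/2,-23/16 | -11/8,-5/4,-1,0 } — -45/32
G(rrbbrrbb) = { -2,-3/2,-23/16,-45/32 | -11/8,-5/4,-1,0 } — -89/64
G(rrbbrrbbr) = { -2,-3/2,-23/16,-45/32 | -89/64,-11/8,-5/4,-1,0 } — -179/128
G(rrbbrrbbrb) = { -2,-3/2,-23/16,-45/32,-179/128 | -89/64,-11/8,-5/4,-1,0 } — -357/256
G(rrbbrrbbrbb) = { -2,-3/2,-23/16,-45/32,-179/128,-357/256 | -89/64,-11/8,-5/4,-1,0 } — -713/512
G(rrbbrrbbrbbb) = { -2,-3/2,-23/16,-45/32,-179/128,-357/256,-713/512 | -89/64,-11/8,-5/4,-1,0 } — -1425/1024
G(rrbbrrbbrbbbb) = { -2,-3/2,-23/16,-45/32,-179/128,-357/256,-713/512,-1425/1024 | -89/64,-11/8,-5/4,-1,0 } — -2849/2048
G(rrbbrrbbrbbbbb) = { -2,-3/2,-23/16,-45/32,-179/128,-357/256,-713/512,-1425/1024,-2849/2048 | -89/64,-11/8,-5/4,-1,0 } — -5697/4096
G(rrbbrrbbrbbbbbb) = { -2,-3/2,-23/16,-45/32,-179/128,-357/256,-713/512,-1425/1024,-2849/2048,-5697/4096 | -89/64,-11/8,-5/4,-1,0 } — -11393/8192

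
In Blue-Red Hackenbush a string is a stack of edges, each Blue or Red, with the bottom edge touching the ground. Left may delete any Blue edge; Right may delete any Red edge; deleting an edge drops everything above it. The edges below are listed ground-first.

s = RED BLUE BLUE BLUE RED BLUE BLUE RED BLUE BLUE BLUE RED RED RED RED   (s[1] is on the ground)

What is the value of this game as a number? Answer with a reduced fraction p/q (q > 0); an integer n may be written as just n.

Build val(s[:k]) for k = 1..15, string s = RED BLUE BLUE BLUE RED BLUE BLUE RED BLUE BLUE BLUE RED RED RED RED.
1 of 15 · R · max L −∞ · min R 0 so -1
2 of 15 · RB · max L -1 · min R 0 so -1/2
3 of 15 · RBB · max L -1/2 · min R 0 so -1/4
4 of 15 · RBBB · max L -1/4 · min R 0 so -1/8
5 of 15 · RBBBR · max L -1/4 · min R -1/8 so -3/16
6 of 15 · RBBBRB · max L -3/16 · min R -1/8 so -5/32
7 of 15 · RBBBRBB · max L -5/32 · min R -1/8 so -9/64
8 of 15 · RBBBRBBR · max L -5/32 · min R -9/64 so -19/128
9 of 15 · RBBBRBBRB · max L -19/128 · min R -9/64 so -37/256
10 of 15 · RBBBRBBRBB · max L -37/256 · min R -9/64 so -73/512
11 of 15 · RBBBRBBRBBB · max L -73/512 · min R -9/64 so -145/1024
12 of 15 · RBBBRBBRBBBR · max L -73/512 · min R -145/1024 so -291/2048
13 of 15 · RBBBRBBRBBBRR · max L -73/512 · min R -291/2048 so -583/4096
14 of 15 · RBBBRBBRBBBRRR · max L -73/512 · min R -583/4096 so -1167/8192
15 of 15 · RBBBRBBRBBBRRRR · max L -73/512 · min R -1167/8192 so -2335/16384

-2335/16384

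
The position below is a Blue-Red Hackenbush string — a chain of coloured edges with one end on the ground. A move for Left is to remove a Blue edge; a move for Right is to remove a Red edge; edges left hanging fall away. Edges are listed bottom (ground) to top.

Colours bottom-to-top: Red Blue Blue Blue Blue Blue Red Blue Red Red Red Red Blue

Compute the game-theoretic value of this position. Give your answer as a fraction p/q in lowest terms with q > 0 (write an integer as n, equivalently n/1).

-189/4096

Build val(s[:k]) for k = 1..13, string s = Red Blue Blue Blue Blue Blue Red Blue Red Red Red Red Blue.
val_1 [R]  L=[—]  R=[0]  — -1
val_2 [RB]  L=[-1]  R=[0]  — -1/2
val_3 [RBB]  L=[-1; -1/2]  R=[0]  — -1/4
val_4 [RBBB]  L=[-1; -1/2; -1/4]  R=[0]  — -1/8
val_5 [RBBBB]  L=[-1; -1/2; -1/4; -1/8]  R=[0]  — -1/16
val_6 [RBBBBB]  L=[-1; -1/2; -1/4; -1/8; -1/16]  R=[0]  — -1/32
val_7 [RBBBBBR]  L=[-1; -1/2; -1/4; -1/8; -1/16]  R=[-1/32; 0]  — -3/64
val_8 [RBBBBBRB]  L=[-1; -1/2; -1/4; -1/8; -1/16; -3/64]  R=[-1/32; 0]  — -5/128
val_9 [RBBBBBRBR]  L=[-1; -1/2; -1/4; -1/8; -1/16; -3/64]  R=[-5/128; -1/32; 0]  — -11/256
val_10 [RBBBBBRBRR]  L=[-1; -1/2; -1/4; -1/8; -1/16; -3/64]  R=[-11/256; -5/128; -1/32; 0]  — -23/512
val_11 [RBBBBBRBRRR]  L=[-1; -1/2; -1/4; -1/8; -1/16; -3/64]  R=[-23/512; -11/256; -5/128; -1/32; 0]  — -47/1024
val_12 [RBBBBBRBRRRR]  L=[-1; -1/2; -1/4; -1/8; -1/16; -3/64]  R=[-47/1024; -23/512; -11/256; -5/128; -1/32; 0]  — -95/2048
val_13 [RBBBBBRBRRRRB]  L=[-1; -1/2; -1/4; -1/8; -1/16; -3/64; -95/2048]  R=[-47/1024; -23/512; -11/256; -5/128; -1/32; 0]  — -189/4096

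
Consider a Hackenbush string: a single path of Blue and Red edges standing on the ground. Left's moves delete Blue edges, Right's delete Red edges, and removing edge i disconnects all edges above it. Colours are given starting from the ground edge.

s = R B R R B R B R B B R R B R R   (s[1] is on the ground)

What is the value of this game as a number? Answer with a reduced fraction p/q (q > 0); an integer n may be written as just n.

v_1 [R]  L=[none]  R=[0]  ⇒ -1
v_2 [RB]  L=[-1]  R=[0]  ⇒ -1/2
v_3 [RBR]  L=[-1]  R=[-1/2 0]  ⇒ -3/4
v_4 [RBRR]  L=[-1]  R=[-3/4 -1/2 0]  ⇒ -7/8
v_5 [RBRRB]  L=[-1 -7/8]  R=[-3/4 -1/2 0]  ⇒ -13/16
v_6 [RBRRBR]  L=[-1 -7/8]  R=[-13/16 -3/4 -1/2 0]  ⇒ -27/32
v_7 [RBRRBRB]  L=[-1 -7/8 -27/32]  R=[-13/16 -3/4 -1/2 0]  ⇒ -53/64
v_8 [RBRRBRBR]  L=[-1 -7/8 -27/32]  R=[-53/64 -13/16 -3/4 -1/2 0]  ⇒ -107/128
v_9 [RBRRBRBRB]  L=[-1 -7/8 -27/32 -107/128]  R=[-53/64 -13/16 -3/4 -1/2 0]  ⇒ -213/256
v_10 [RBRRBRBRBB]  L=[-1 -7/8 -27/32 -107/128 -213/256]  R=[-53/64 -13/16 -3/4 -1/2 0]  ⇒ -425/512
v_11 [RBRRBRBRBBR]  L=[-1 -7/8 -27/32 -107/128 -213/256]  R=[-425/512 -53/64 -13/16 -3/4 -1/2 0]  ⇒ -851/1024
v_12 [RBRRBRBRBBRR]  L=[-1 -7/8 -27/32 -107/128 -213/256]  R=[-851/1024 -425/512 -53/64 -13/16 -3/4 -1/2 0]  ⇒ -1703/2048
v_13 [RBRRBRBRBBRRB]  L=[-1 -7/8 -27/32 -107/128 -213/256 -1703/2048]  R=[-851/1024 -425/512 -53/64 -13/16 -3/4 -1/2 0]  ⇒ -3405/4096
v_14 [RBRRBRBRBBRRBR]  L=[-1 -7/8 -27/32 -107/128 -213/256 -1703/2048]  R=[-3405/4096 -851/1024 -425/512 -53/64 -13/16 -3/4 -1/2 0]  ⇒ -6811/8192
v_15 [RBRRBRBRBBRRBRR]  L=[-1 -7/8 -27/32 -107/128 -213/256 -1703/2048]  R=[-6811/8192 -3405/4096 -851/1024 -425/512 -53/64 -13/16 -3/4 -1/2 0]  ⇒ -13623/16384

-13623/16384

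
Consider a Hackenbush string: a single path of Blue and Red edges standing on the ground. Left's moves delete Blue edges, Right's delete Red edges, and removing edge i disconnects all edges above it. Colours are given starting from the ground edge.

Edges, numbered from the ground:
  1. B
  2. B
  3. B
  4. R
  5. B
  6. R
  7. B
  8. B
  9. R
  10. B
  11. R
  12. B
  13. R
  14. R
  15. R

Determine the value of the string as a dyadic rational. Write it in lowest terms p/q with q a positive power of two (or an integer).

11089/4096

B: Left { 0 }, Right { (no moves) } → simplest 1
BB: Left { 0; 1 }, Right { (no moves) } → simplest 2
BBB: Left { 0; 1; 2 }, Right { (no moves) } → simplest 3
BBBR: Left { 0; 1; 2 }, Right { 3 } → simplest 5/2
BBBRB: Left { 0; 1; 2; 5/2 }, Right { 3 } → simplest 11/4
BBBRBR: Left { 0; 1; 2; 5/2 }, Right { 11/4; 3 } → simplest 21/8
BBBRBRB: Left { 0; 1; 2; 5/2; 21/8 }, Right { 11/4; 3 } → simplest 43/16
BBBRBRBB: Left { 0; 1; 2; 5/2; 21/8; 43/16 }, Right { 11/4; 3 } → simplest 87/32
BBBRBRBBR: Left { 0; 1; 2; 5/2; 21/8; 43/16 }, Right { 87/32; 11/4; 3 } → simplest 173/64
BBBRBRBBRB: Left { 0; 1; 2; 5/2; 21/8; 43/16; 173/64 }, Right { 87/32; 11/4; 3 } → simplest 347/128
BBBRBRBBRBR: Left { 0; 1; 2; 5/2; 21/8; 43/16; 173/64 }, Right { 347/128; 87/32; 11/4; 3 } → simplest 693/256
BBBRBRBBRBRB: Left { 0; 1; 2; 5/2; 21/8; 43/16; 173/64; 693/256 }, Right { 347/128; 87/32; 11/4; 3 } → simplest 1387/512
BBBRBRBBRBRBR: Left { 0; 1; 2; 5/2; 21/8; 43/16; 173/64; 693/256 }, Right { 1387/512; 347/128; 87/32; 11/4; 3 } → simplest 2773/1024
BBBRBRBBRBRBRR: Left { 0; 1; 2; 5/2; 21/8; 43/16; 173/64; 693/256 }, Right { 2773/1024; 1387/512; 347/128; 87/32; 11/4; 3 } → simplest 5545/2048
BBBRBRBBRBRBRRR: Left { 0; 1; 2; 5/2; 21/8; 43/16; 173/64; 693/256 }, Right { 5545/2048; 2773/1024; 1387/512; 347/128; 87/32; 11/4; 3 } → simplest 11089/4096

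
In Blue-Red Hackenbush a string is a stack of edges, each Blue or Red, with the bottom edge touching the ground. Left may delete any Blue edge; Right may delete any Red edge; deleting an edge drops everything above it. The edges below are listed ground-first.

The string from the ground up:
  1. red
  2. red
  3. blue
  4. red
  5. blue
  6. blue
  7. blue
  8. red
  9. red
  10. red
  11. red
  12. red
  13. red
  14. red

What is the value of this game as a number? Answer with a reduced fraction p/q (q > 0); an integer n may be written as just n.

-6399/4096

Build G(s[:k]) for k = 1..14, string s = red red blue red blue blue blue red red red red red red red.
1 of 14 · r · max L −∞ · min R 0 ⇒ -1
2 of 14 · rr · max L −∞ · min R -1 ⇒ -2
3 of 14 · rrb · max L -2 · min R -1 ⇒ -3/2
4 of 14 · rrbr · max L -2 · min R -3/2 ⇒ -7/4
5 of 14 · rrbrb · max L -7/4 · min R -3/2 ⇒ -13/8
6 of 14 · rrbrbb · max L -13/8 · min R -3/2 ⇒ -25/16
7 of 14 · rrbrbbb · max L -25/16 · min R -3/2 ⇒ -49/32
8 of 14 · rrbrbbbr · max L -25/16 · min R -49/32 ⇒ -99/64
9 of 14 · rrbrbbbrr · max L -25/16 · min R -99/64 ⇒ -199/128
10 of 14 · rrbrbbbrrr · max L -25/16 · min R -199/128 ⇒ -399/256
11 of 14 · rrbrbbbrrrr · max L -25/16 · min R -399/256 ⇒ -799/512
12 of 14 · rrbrbbbrrrrr · max L -25/16 · min R -799/512 ⇒ -1599/1024
13 of 14 · rrbrbbbrrrrrr · max L -25/16 · min R -1599/1024 ⇒ -3199/2048
14 of 14 · rrbrbbbrrrrrrr · max L -25/16 · min R -3199/2048 ⇒ -6399/4096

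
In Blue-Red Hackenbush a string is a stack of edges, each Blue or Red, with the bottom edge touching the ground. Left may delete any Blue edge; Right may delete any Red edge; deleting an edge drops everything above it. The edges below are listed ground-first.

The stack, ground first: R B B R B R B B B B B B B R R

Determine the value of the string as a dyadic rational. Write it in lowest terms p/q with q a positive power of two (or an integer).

-5127/16384

step 1: add R to get R; options L={ ∅ } R={ 0 } — -1
step 2: add B to get RB; options L={ -1 } R={ 0 } — -1/2
step 3: add B to get RBB; options L={ -1, -1/2 } R={ 0 } — -1/4
step 4: add R to get RBBR; options L={ -1, -1/2 } R={ -1/4, 0 } — -3/8
step 5: add B to get RBBRB; options L={ -1, -1/2, -3/8 } R={ -1/4, 0 } — -5/16
step 6: add R to get RBBRBR; options L={ -1, -1/2, -3/8 } R={ -5/16, -1/4, 0 } — -11/32
step 7: add B to get RBBRBRB; options L={ -1, -1/2, -3/8, -11/32 } R={ -5/16, -1/4, 0 } — -21/64
step 8: add B to get RBBRBRBB; options L={ -1, -1/2, -3/8, -11/32, -21/64 } R={ -5/16, -1/4, 0 } — -41/128
step 9: add B to get RBBRBRBBB; options L={ -1, -1/2, -3/8, -11/32, -21/64, -41/128 } R={ -5/16, -1/4, 0 } — -81/256
step 10: add B to get RBBRBRBBBB; options L={ -1, -1/2, -3/8, -11/32, -21/64, -41/128, -81/256 } R={ -5/16, -1/4, 0 } — -161/512
step 11: add B to get RBBRBRBBBBB; options L={ -1, -1/2, -3/8, -11/32, -21/64, -41/128, -81/256, -161/512 } R={ -5/16, -1/4, 0 } — -321/1024
step 12: add B to get RBBRBRBBBBBB; options L={ -1, -1/2, -3/8, -11/32, -21/64, -41/128, -81/256, -161/512, -321/1024 } R={ -5/16, -1/4, 0 } — -641/2048
step 13: add B to get RBBRBRBBBBBBB; options L={ -1, -1/2, -3/8, -11/32, -21/64, -41/128, -81/256, -161/512, -321/1024, -641/2048 } R={ -5/16, -1/4, 0 } — -1281/4096
step 14: add R to get RBBRBRBBBBBBBR; options L={ -1, -1/2, -3/8, -11/32, -21/64, -41/128, -81/256, -161/512, -321/1024, -641/2048 } R={ -1281/4096, -5/16, -1/4, 0 } — -2563/8192
step 15: add R to get RBBRBRBBBBBBBRR; options L={ -1, -1/2, -3/8, -11/32, -21/64, -41/128, -81/256, -161/512, -321/1024, -641/2048 } R={ -2563/8192, -1281/4096, -5/16, -1/4, 0 } — -5127/16384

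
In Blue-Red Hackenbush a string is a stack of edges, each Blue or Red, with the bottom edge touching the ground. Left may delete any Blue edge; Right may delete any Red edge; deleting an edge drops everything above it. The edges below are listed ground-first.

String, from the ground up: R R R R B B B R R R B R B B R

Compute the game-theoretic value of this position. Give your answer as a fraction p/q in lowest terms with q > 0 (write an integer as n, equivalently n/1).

-6611/2048

val(R) = { (no moves) | 0 } — -1
val(RR) = { (no moves) | -1 0 } — -2
val(RRR) = { (no moves) | -2 -1 0 } — -3
val(RRRR) = { (no moves) | -3 -2 -1 0 } — -4
val(RRRRB) = { -4 | -3 -2 -1 0 } — -7/2
val(RRRRBB) = { -4 -7/2 | -3 -2 -1 0 } — -13/4
val(RRRRBBB) = { -4 -7/2 -13/4 | -3 -2 -1 0 } — -25/8
val(RRRRBBBR) = { -4 -7/2 -13/4 | -25/8 -3 -2 -1 0 } — -51/16
val(RRRRBBBRR) = { -4 -7/2 -13/4 | -51/16 -25/8 -3 -2 -1 0 } — -103/32
val(RRRRBBBRRR) = { -4 -7/2 -13/4 | -103/32 -51/16 -25/8 -3 -2 -1 0 } — -207/64
val(RRRRBBBRRRB) = { -4 -7/2 -13/4 -207/64 | -103/32 -51/16 -25/8 -3 -2 -1 0 } — -413/128
val(RRRRBBBRRRBR) = { -4 -7/2 -13/4 -207/64 | -413/128 -103/32 -51/16 -25/8 -3 -2 -1 0 } — -827/256
val(RRRRBBBRRRBRB) = { -4 -7/2 -13/4 -207/64 -827/256 | -413/128 -103/32 -51/16 -25/8 -3 -2 -1 0 } — -1653/512
val(RRRRBBBRRRBRBB) = { -4 -7/2 -13/4 -207/64 -827/256 -1653/512 | -413/128 -103/32 -51/16 -25/8 -3 -2 -1 0 } — -3305/1024
val(RRRRBBBRRRBRBBR) = { -4 -7/2 -13/4 -207/64 -827/256 -1653/512 | -3305/1024 -413/128 -103/32 -51/16 -25/8 -3 -2 -1 0 } — -6611/2048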